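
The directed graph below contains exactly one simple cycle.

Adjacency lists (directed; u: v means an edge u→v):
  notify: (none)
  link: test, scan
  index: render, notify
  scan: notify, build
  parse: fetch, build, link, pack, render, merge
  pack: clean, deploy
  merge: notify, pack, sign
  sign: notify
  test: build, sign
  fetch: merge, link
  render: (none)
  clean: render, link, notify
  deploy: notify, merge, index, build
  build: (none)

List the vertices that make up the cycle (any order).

DFS with gray/black marking from pack:
pack gray
  clean gray
    render gray
    render black
    link gray
      test gray
        build gray
        build black
        sign gray
          notify gray
          notify black
        sign black
      test black
      scan gray
        scan→notify: notify black — skip
        scan→build: build black — skip
      scan black
    link black
    clean→notify: notify black — skip
  clean black
  deploy gray
    deploy→notify: notify black — skip
    merge gray
      merge→notify: notify black — skip
      merge→pack: pack is gray → back edge
Back edge closes the cycle pack → deploy → merge → pack; its vertices are {pack, merge, deploy}.

pack, merge, deploy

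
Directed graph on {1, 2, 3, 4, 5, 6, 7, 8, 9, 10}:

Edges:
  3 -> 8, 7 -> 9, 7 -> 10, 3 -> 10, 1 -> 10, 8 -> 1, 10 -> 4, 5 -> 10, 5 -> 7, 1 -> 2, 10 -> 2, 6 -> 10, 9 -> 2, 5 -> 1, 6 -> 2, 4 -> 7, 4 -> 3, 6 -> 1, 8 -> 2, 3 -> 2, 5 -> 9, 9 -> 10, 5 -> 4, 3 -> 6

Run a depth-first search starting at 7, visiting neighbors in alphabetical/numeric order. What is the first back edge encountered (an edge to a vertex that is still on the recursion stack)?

DFS from 7 (visiting neighbors in alphabetical/numeric order); mark gray on enter, black on exit:
7 gray
  9 gray
    2 gray
    2 black
    10 gray
      10→2: 2 black — skip
      4 gray
        3 gray
          3→2: 2 black — skip
          6 gray
            1 gray
              1→2: 2 black — skip
              1→10: 10 is gray → back edge
First back edge: 1 → 10.

1->10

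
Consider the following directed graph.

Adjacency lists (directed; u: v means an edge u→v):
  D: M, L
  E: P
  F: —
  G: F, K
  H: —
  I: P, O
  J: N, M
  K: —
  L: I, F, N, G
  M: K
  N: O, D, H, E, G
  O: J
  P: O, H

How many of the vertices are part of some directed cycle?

8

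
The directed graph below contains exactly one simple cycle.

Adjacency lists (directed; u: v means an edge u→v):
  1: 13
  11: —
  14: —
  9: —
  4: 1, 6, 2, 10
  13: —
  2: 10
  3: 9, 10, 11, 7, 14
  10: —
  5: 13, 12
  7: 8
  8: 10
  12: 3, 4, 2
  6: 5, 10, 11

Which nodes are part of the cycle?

4, 5, 6, 12

DFS with gray/black marking from 12:
12 gray
  3 gray
    9 gray
    9 black
    10 gray
    10 black
    11 gray
    11 black
    7 gray
      8 gray
        8→10: 10 black — skip
      8 black
    7 black
    14 gray
    14 black
  3 black
  4 gray
    1 gray
      13 gray
      13 black
    1 black
    6 gray
      5 gray
        5→13: 13 black — skip
        5→12: 12 is gray → back edge
Back edge closes the cycle 12 → 4 → 6 → 5 → 12; its vertices are {4, 5, 6, 12}.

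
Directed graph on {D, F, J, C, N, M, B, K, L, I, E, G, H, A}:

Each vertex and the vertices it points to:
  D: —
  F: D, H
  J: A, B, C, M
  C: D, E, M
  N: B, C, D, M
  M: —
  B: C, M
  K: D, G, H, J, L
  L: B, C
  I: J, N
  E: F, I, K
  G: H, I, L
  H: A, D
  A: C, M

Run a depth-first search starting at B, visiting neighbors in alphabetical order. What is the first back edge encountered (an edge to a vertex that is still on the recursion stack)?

A->C

DFS from B (visiting neighbors in alphabetical order); mark gray on enter, black on exit:
B gray
  C gray
    D gray
    D black
    E gray
      F gray
        F→D: D black — skip
        H gray
          A gray
            A→C: C is gray → back edge
First back edge: A → C.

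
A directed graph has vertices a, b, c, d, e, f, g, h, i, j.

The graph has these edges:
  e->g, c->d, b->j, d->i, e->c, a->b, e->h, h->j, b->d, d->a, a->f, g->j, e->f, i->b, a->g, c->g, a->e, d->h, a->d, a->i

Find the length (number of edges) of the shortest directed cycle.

For each vertex v, BFS finds the shortest path from v back to v.
The shortest such closed walk is d → a → d, length 2.

2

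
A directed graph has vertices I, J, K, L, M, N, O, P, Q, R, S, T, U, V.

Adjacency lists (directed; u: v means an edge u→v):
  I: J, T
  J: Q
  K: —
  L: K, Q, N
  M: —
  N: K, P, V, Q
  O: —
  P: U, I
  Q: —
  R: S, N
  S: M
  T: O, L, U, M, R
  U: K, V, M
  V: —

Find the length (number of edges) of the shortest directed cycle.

5

For each vertex v, BFS finds the shortest path from v back to v.
The shortest such closed walk is I → T → L → N → P → I, length 5.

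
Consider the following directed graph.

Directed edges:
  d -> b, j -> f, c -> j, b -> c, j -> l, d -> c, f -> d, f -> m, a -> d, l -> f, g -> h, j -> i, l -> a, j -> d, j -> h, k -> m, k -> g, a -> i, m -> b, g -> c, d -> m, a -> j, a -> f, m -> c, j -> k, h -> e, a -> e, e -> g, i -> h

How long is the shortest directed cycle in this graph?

3

For each vertex v, BFS finds the shortest path from v back to v.
The shortest such closed walk is j → d → c → j, length 3.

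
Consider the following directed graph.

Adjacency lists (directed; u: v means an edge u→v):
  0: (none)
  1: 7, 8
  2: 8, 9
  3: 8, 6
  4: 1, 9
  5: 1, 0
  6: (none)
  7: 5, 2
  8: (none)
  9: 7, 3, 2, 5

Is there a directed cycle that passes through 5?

Yes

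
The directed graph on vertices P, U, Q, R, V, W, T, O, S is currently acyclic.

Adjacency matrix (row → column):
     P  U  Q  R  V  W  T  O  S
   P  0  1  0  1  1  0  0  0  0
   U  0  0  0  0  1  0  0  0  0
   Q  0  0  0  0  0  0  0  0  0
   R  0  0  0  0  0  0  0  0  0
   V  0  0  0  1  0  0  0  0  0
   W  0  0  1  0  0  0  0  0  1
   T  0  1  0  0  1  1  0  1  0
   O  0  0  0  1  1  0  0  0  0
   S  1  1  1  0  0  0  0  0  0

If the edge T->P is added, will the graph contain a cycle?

No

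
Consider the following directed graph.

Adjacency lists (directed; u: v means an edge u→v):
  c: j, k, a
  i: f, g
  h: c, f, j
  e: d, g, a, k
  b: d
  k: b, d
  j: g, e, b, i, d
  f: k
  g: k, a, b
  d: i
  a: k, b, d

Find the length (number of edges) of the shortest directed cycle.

For each vertex v, BFS finds the shortest path from v back to v.
The shortest such closed walk is i → g → b → d → i, length 4.

4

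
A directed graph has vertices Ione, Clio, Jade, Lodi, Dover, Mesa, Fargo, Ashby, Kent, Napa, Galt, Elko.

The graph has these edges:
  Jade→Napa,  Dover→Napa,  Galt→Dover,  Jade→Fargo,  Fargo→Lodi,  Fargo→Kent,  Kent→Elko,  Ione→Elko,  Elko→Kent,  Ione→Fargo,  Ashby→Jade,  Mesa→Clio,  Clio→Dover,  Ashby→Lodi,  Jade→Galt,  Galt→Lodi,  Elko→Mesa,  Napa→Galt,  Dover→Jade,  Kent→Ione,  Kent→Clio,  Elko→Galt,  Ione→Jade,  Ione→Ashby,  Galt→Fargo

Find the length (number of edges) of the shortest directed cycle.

For each vertex v, BFS finds the shortest path from v back to v.
The shortest such closed walk is Kent → Elko → Kent, length 2.

2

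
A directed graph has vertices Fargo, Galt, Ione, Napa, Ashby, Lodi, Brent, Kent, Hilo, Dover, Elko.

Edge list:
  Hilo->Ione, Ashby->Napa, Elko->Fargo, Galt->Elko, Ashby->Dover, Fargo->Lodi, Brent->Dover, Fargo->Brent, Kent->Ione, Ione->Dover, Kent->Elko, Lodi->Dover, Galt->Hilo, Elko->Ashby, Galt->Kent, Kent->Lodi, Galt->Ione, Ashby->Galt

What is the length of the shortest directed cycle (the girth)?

3

For each vertex v, BFS finds the shortest path from v back to v.
The shortest such closed walk is Ashby → Galt → Elko → Ashby, length 3.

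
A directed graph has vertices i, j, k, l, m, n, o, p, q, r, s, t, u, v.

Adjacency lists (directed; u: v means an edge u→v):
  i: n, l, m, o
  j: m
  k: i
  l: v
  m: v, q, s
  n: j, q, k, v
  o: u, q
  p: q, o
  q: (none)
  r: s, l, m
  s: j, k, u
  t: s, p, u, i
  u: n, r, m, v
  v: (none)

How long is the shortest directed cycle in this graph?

3

For each vertex v, BFS finds the shortest path from v back to v.
The shortest such closed walk is s → j → m → s, length 3.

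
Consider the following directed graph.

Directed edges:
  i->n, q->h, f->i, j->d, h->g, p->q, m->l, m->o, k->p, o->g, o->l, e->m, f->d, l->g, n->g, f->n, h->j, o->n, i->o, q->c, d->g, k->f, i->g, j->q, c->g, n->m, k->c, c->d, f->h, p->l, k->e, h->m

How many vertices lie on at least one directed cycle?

6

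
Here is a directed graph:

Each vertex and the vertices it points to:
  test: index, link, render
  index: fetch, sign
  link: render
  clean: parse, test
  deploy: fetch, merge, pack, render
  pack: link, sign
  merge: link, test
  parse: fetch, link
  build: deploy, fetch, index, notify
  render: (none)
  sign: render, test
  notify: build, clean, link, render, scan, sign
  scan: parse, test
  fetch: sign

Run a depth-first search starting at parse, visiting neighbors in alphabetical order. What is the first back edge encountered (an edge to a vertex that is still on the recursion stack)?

DFS from parse (visiting neighbors in alphabetical order); mark gray on enter, black on exit:
parse gray
  fetch gray
    sign gray
      render gray
      render black
      test gray
        index gray
          index→fetch: fetch is gray → back edge
First back edge: index → fetch.

index->fetch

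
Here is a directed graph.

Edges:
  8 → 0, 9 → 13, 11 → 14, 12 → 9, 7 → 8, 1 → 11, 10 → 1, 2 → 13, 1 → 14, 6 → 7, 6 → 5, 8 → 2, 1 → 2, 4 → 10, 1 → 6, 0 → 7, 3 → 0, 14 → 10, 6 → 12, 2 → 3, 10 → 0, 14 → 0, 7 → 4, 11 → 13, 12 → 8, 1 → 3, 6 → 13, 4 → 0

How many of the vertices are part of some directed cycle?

A vertex is on a directed cycle iff it belongs to a strongly connected component of size ≥ 2 (or has a self-loop).
The vertices on cycles are {0, 1, 2, 3, 4, 6, 7, 8, 10, 11, 12, 14} — 12 in total.

12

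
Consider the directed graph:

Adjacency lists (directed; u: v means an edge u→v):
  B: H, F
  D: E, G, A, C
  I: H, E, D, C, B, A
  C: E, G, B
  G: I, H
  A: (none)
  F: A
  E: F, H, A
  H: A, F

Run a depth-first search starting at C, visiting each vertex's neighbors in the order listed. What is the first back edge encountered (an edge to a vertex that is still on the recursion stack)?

D→G

DFS from C (visiting each vertex's neighbors in the order listed); mark gray on enter, black on exit:
C gray
  E gray
    F gray
      A gray
      A black
    F black
    H gray
      H→A: A black — skip
      H→F: F black — skip
    H black
    E→A: A black — skip
  E black
  G gray
    I gray
      I→H: H black — skip
      I→E: E black — skip
      D gray
        D→E: E black — skip
        D→G: G is gray → back edge
First back edge: D → G.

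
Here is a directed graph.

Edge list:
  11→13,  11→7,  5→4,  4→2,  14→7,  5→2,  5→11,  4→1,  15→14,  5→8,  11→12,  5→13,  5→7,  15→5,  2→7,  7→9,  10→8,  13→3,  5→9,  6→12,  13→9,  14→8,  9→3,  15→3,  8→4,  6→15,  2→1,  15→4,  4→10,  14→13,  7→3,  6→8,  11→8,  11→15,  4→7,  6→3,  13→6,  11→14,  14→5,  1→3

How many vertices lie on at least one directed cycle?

9

A vertex is on a directed cycle iff it belongs to a strongly connected component of size ≥ 2 (or has a self-loop).
The vertices on cycles are {4, 5, 6, 8, 10, 11, 13, 14, 15} — 9 in total.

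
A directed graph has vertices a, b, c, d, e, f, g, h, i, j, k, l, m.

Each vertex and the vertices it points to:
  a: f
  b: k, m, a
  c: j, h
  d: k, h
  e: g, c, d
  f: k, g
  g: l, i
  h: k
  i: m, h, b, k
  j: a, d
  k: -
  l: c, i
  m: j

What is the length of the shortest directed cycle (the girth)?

5

For each vertex v, BFS finds the shortest path from v back to v.
The shortest such closed walk is g → i → b → a → f → g, length 5.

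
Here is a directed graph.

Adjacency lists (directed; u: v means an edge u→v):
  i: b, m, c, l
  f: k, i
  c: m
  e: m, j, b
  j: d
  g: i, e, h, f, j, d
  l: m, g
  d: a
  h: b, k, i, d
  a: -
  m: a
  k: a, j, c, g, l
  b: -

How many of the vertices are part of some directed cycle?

A vertex is on a directed cycle iff it belongs to a strongly connected component of size ≥ 2 (or has a self-loop).
The vertices on cycles are {f, g, h, i, k, l} — 6 in total.

6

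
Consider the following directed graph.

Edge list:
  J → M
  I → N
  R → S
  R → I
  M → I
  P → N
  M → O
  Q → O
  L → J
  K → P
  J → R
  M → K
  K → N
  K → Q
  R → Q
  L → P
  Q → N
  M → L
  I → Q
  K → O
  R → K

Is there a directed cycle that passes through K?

K lies on a cycle iff there is a path from K back to itself.
Exploring from K, it never reaches itself; equivalently, its strongly connected component is a singleton.

No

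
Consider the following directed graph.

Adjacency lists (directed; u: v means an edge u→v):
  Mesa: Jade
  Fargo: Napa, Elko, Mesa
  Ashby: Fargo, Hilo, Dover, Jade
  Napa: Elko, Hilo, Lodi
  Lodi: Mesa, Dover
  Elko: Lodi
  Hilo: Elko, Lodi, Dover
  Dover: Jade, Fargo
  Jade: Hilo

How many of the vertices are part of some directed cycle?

8

A vertex is on a directed cycle iff it belongs to a strongly connected component of size ≥ 2 (or has a self-loop).
The vertices on cycles are {Elko, Hilo, Jade, Lodi, Mesa, Napa, Dover, Fargo} — 8 in total.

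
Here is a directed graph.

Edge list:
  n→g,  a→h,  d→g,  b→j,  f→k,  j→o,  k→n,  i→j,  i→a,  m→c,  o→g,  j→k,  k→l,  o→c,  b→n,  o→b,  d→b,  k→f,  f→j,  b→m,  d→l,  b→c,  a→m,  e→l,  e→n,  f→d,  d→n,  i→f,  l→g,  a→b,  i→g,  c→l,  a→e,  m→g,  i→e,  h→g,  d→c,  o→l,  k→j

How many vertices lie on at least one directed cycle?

A vertex is on a directed cycle iff it belongs to a strongly connected component of size ≥ 2 (or has a self-loop).
The vertices on cycles are {b, d, f, j, k, o} — 6 in total.

6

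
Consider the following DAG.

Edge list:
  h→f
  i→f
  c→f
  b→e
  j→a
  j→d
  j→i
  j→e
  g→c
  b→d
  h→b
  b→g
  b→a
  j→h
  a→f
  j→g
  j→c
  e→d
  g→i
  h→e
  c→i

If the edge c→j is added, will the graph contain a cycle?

Yes

Adding c→j creates a cycle iff j can already reach c.
Path from j: j → c.
So j → … → c → j is a cycle.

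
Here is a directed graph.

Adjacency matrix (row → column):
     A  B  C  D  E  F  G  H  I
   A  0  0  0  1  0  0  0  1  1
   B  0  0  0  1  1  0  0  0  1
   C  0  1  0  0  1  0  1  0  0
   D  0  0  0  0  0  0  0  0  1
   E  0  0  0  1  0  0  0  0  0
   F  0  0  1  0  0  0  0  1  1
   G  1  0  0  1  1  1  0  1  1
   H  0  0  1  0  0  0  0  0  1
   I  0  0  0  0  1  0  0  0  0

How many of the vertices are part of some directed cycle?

8

A vertex is on a directed cycle iff it belongs to a strongly connected component of size ≥ 2 (or has a self-loop).
The vertices on cycles are {A, C, D, E, F, G, H, I} — 8 in total.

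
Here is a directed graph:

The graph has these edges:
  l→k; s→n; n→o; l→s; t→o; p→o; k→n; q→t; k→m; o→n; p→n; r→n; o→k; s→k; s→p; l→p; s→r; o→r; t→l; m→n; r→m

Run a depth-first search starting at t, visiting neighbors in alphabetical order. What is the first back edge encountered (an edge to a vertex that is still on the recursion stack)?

DFS from t (visiting neighbors in alphabetical order); mark gray on enter, black on exit:
t gray
  l gray
    k gray
      m gray
        n gray
          o gray
            o→k: k is gray → back edge
First back edge: o → k.

o→k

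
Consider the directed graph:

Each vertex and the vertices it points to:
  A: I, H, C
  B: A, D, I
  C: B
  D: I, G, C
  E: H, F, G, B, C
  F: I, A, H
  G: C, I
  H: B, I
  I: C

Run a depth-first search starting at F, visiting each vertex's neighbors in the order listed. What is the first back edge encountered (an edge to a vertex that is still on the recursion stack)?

A→I

DFS from F (visiting each vertex's neighbors in the order listed); mark gray on enter, black on exit:
F gray
  I gray
    C gray
      B gray
        A gray
          A→I: I is gray → back edge
First back edge: A → I.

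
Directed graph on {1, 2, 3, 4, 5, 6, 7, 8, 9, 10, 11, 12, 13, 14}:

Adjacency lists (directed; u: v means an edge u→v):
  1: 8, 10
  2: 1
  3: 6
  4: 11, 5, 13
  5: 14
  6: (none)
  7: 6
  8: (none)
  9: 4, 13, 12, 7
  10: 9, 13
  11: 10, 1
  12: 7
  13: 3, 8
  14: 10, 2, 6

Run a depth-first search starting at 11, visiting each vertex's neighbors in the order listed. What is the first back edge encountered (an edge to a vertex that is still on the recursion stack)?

4->11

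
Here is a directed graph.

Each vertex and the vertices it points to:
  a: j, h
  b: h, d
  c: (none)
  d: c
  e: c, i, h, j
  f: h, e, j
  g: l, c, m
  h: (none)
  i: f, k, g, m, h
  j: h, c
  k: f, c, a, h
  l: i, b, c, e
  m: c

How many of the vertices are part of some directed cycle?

6

A vertex is on a directed cycle iff it belongs to a strongly connected component of size ≥ 2 (or has a self-loop).
The vertices on cycles are {e, f, g, i, k, l} — 6 in total.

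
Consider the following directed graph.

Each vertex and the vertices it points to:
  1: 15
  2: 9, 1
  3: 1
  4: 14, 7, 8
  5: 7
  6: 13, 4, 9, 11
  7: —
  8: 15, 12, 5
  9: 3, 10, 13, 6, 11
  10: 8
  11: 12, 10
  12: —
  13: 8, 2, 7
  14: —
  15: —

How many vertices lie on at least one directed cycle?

A vertex is on a directed cycle iff it belongs to a strongly connected component of size ≥ 2 (or has a self-loop).
The vertices on cycles are {2, 6, 9, 13} — 4 in total.

4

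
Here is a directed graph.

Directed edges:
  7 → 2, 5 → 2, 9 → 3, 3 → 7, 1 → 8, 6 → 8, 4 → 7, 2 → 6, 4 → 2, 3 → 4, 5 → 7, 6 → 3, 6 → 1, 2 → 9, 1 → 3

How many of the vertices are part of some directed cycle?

7

A vertex is on a directed cycle iff it belongs to a strongly connected component of size ≥ 2 (or has a self-loop).
The vertices on cycles are {1, 2, 3, 4, 6, 7, 9} — 7 in total.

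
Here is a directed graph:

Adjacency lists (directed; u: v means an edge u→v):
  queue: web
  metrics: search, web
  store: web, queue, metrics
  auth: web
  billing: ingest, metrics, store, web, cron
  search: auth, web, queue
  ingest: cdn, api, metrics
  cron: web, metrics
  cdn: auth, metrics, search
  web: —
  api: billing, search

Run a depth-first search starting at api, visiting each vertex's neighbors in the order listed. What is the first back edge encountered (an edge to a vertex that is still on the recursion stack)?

ingest→api

DFS from api (visiting each vertex's neighbors in the order listed); mark gray on enter, black on exit:
api gray
  billing gray
    ingest gray
      cdn gray
        auth gray
          web gray
          web black
        auth black
        metrics gray
          search gray
            search→auth: auth black — skip
            search→web: web black — skip
            queue gray
              queue→web: web black — skip
            queue black
          search black
          metrics→web: web black — skip
        metrics black
        cdn→search: search black — skip
      cdn black
      ingest→api: api is gray → back edge
First back edge: ingest → api.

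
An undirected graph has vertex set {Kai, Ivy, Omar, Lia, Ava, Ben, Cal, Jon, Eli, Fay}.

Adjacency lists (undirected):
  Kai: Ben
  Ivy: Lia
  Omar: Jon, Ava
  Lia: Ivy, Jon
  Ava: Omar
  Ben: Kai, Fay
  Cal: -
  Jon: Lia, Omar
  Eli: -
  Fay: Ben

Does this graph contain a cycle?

DFS, tracking each vertex's parent; an edge to a visited non-parent vertex closes a cycle.
Start from Jon:
visit Jon (parent –)
  visit Lia (parent Jon)
    visit Ivy (parent Lia)
      Ivy–Lia: parent, skip
    Lia–Jon: parent, skip
  visit Omar (parent Jon)
    Omar–Jon: parent, skip
    visit Ava (parent Omar)
      Ava–Omar: parent, skip
visit Kai (parent –)
  visit Ben (parent Kai)
    Ben–Kai: parent, skip
    visit Fay (parent Ben)
      Fay–Ben: parent, skip
visit Cal (parent –)
visit Eli (parent –)
No non-parent visited neighbor found — the graph is a forest.

No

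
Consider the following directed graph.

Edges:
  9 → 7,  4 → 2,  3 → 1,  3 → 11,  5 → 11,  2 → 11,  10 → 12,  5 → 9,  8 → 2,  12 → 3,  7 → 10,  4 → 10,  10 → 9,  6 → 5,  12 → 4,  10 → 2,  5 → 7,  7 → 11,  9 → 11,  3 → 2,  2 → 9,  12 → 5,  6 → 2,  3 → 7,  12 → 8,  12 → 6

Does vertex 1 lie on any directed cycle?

No

1 lies on a cycle iff there is a path from 1 back to itself.
Exploring from 1, it never reaches itself; equivalently, its strongly connected component is a singleton.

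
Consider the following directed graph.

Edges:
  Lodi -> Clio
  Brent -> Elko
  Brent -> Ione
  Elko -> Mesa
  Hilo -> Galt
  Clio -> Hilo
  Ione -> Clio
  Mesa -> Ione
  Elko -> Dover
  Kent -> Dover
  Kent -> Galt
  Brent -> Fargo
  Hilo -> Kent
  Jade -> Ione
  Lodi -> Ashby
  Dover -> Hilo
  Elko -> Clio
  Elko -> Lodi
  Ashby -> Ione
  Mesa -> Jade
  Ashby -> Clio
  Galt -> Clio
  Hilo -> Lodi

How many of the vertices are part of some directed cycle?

A vertex is on a directed cycle iff it belongs to a strongly connected component of size ≥ 2 (or has a self-loop).
The vertices on cycles are {Clio, Galt, Hilo, Ione, Kent, Lodi, Ashby, Dover} — 8 in total.

8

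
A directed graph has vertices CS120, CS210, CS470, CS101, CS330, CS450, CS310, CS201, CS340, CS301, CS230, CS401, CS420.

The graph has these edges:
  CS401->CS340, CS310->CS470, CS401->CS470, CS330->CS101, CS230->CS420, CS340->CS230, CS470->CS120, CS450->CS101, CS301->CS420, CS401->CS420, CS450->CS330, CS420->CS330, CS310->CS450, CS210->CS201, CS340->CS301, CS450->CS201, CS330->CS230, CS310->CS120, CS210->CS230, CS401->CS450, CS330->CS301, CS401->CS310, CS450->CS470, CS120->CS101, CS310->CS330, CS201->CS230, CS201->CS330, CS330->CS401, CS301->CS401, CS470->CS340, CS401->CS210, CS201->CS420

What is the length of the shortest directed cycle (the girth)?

3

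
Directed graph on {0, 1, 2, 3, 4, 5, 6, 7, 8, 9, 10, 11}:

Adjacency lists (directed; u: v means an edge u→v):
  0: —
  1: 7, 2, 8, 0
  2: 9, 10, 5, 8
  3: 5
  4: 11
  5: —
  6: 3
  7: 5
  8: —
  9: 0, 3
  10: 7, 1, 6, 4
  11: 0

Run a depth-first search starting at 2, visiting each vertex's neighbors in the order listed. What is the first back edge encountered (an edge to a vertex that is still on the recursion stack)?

DFS from 2 (visiting each vertex's neighbors in the order listed); mark gray on enter, black on exit:
2 gray
  9 gray
    0 gray
    0 black
    3 gray
      5 gray
      5 black
    3 black
  9 black
  10 gray
    7 gray
      7→5: 5 black — skip
    7 black
    1 gray
      1→7: 7 black — skip
      1→2: 2 is gray → back edge
First back edge: 1 → 2.

1→2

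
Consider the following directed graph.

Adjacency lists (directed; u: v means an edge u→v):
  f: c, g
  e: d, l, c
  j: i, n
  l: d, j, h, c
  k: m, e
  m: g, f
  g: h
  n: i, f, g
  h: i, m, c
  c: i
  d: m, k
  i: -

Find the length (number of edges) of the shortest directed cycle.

3

For each vertex v, BFS finds the shortest path from v back to v.
The shortest such closed walk is d → k → e → d, length 3.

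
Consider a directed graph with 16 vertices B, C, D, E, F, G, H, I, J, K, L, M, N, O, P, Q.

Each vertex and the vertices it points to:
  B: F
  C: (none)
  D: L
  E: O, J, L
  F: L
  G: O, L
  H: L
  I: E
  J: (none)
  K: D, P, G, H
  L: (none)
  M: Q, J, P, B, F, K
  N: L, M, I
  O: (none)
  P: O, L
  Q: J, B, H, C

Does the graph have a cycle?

No

DFS with white/gray/black marking, starting from O:
O gray
O black
B gray
  F gray
    L gray
    L black
  F black
B black
C gray
C black
D gray
  D→L: L black — skip
D black
E gray
  E→O: O black — skip
  J gray
  J black
  E→L: L black — skip
E black
G gray
  G→O: O black — skip
  G→L: L black — skip
G black
H gray
  H→L: L black — skip
H black
I gray
  I→E: E black — skip
I black
K gray
  K→D: D black — skip
  P gray
    P→O: O black — skip
    P→L: L black — skip
  P black
  K→G: G black — skip
  K→H: H black — skip
K black
M gray
  Q gray
    Q→J: J black — skip
    Q→B: B black — skip
    Q→H: H black — skip
    Q→C: C black — skip
  Q black
  M→J: J black — skip
  M→P: P black — skip
  M→B: B black — skip
  M→F: F black — skip
  M→K: K black — skip
M black
N gray
  N→L: L black — skip
  N→M: M black — skip
  N→I: I black — skip
N black
Every edge goes to a white or black vertex — no back edge, so the graph is acyclic.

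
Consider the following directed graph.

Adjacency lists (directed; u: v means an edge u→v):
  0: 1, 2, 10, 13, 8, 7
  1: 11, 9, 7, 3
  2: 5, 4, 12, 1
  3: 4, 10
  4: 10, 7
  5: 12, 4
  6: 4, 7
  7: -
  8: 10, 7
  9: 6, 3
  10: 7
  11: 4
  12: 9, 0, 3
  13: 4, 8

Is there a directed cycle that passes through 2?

Yes

2 is on a cycle iff 2 can reach itself via ≥1 edge.
2 → 12 → 0 → 2 — yes.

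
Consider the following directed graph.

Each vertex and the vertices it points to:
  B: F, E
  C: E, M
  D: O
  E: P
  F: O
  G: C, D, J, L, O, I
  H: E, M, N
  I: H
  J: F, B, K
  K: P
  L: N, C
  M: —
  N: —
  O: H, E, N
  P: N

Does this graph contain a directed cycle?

DFS with white/gray/black marking, starting from J:
J gray
  F gray
    O gray
      H gray
        E gray
          P gray
            N gray
            N black
          P black
        E black
        M gray
        M black
        H→N: N black — skip
      H black
      O→E: E black — skip
      O→N: N black — skip
    O black
  F black
  B gray
    B→F: F black — skip
    B→E: E black — skip
  B black
  K gray
    K→P: P black — skip
  K black
J black
C gray
  C→E: E black — skip
  C→M: M black — skip
C black
D gray
  D→O: O black — skip
D black
G gray
  G→C: C black — skip
  G→D: D black — skip
  G→J: J black — skip
  L gray
    L→N: N black — skip
    L→C: C black — skip
  L black
  G→O: O black — skip
  I gray
    I→H: H black — skip
  I black
G black
Every edge goes to a white or black vertex — no back edge, so the graph is acyclic.

No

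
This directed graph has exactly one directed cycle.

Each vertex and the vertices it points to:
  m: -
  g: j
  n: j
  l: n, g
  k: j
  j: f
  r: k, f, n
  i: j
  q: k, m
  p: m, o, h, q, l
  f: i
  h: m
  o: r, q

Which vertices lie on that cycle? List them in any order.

f, i, j

DFS with gray/black marking from f:
f gray
  i gray
    j gray
      j→f: f is gray → back edge
Back edge closes the cycle f → i → j → f; its vertices are {f, i, j}.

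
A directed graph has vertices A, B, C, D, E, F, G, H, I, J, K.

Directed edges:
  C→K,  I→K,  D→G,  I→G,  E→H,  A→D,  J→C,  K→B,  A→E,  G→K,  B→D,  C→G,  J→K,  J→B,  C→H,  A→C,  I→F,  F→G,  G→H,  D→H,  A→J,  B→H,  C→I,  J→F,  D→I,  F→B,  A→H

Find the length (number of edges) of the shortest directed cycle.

For each vertex v, BFS finds the shortest path from v back to v.
The shortest such closed walk is F → B → D → I → F, length 4.

4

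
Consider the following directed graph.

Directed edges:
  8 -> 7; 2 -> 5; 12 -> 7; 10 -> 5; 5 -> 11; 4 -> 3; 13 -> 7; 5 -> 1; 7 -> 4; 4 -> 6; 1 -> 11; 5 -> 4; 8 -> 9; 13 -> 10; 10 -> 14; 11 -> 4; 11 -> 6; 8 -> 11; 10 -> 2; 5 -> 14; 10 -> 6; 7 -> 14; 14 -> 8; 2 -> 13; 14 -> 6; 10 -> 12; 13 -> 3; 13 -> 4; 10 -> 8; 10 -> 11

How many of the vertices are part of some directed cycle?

6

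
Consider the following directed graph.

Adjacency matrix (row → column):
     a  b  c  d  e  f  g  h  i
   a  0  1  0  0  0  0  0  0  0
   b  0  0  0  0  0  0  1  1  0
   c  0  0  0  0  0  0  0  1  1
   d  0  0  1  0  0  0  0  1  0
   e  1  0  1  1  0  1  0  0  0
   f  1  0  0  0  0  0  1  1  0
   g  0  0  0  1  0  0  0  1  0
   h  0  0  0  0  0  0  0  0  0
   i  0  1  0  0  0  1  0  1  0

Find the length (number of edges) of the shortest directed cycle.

For each vertex v, BFS finds the shortest path from v back to v.
The shortest such closed walk is c → i → b → g → d → c, length 5.

5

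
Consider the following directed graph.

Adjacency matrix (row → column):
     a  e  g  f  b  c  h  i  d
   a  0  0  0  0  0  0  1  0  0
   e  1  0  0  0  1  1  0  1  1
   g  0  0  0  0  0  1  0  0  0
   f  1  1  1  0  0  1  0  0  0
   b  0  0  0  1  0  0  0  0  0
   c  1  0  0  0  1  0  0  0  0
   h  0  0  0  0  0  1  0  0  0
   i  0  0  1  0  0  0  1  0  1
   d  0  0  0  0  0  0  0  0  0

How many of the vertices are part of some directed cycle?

A vertex is on a directed cycle iff it belongs to a strongly connected component of size ≥ 2 (or has a self-loop).
The vertices on cycles are {a, b, c, e, f, g, h, i} — 8 in total.

8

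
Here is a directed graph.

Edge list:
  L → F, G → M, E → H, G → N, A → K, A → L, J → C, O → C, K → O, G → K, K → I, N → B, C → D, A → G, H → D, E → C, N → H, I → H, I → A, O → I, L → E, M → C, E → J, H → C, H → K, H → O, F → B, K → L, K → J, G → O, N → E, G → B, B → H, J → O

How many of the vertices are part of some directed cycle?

12

A vertex is on a directed cycle iff it belongs to a strongly connected component of size ≥ 2 (or has a self-loop).
The vertices on cycles are {A, B, E, F, G, H, I, J, K, L, N, O} — 12 in total.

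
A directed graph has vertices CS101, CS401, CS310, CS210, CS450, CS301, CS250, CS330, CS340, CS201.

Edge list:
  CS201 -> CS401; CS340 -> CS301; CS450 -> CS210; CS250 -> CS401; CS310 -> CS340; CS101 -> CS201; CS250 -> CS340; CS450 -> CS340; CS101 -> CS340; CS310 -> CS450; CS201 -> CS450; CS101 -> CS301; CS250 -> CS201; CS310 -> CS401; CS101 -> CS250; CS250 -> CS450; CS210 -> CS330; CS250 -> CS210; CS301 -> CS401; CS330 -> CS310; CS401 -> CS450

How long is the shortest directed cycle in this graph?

4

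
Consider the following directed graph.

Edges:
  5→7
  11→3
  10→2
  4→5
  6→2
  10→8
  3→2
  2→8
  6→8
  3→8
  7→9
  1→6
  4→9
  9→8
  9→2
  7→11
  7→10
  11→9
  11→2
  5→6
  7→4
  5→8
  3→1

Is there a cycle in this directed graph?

DFS with white/gray/black marking, starting from 4:
4 gray
  9 gray
    8 gray
    8 black
    2 gray
      2→8: 8 black — skip
    2 black
  9 black
  5 gray
    6 gray
      6→2: 2 black — skip
      6→8: 8 black — skip
    6 black
    7 gray
      7→4: 4 is gray → back edge
Back edge found, so a cycle exists: 4 → 5 → 7 → 4.

Yes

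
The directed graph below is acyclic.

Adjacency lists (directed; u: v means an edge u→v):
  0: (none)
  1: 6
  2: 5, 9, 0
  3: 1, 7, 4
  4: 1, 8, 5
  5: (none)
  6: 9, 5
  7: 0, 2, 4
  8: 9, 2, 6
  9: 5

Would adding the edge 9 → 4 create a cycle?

Adding 9→4 creates a cycle iff 4 can already reach 9.
Path from 4: 4 → 8 → 9.
So 4 → … → 9 → 4 is a cycle.

Yes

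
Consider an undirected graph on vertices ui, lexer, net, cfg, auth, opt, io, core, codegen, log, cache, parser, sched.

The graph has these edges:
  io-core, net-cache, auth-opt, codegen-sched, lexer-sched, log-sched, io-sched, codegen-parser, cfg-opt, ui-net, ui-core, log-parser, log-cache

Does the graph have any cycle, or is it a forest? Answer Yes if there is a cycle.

Yes

DFS, tracking each vertex's parent; an edge to a visited non-parent vertex closes a cycle.
Start from opt:
visit opt (parent –)
  visit auth (parent opt)
    auth–opt: parent, skip
  visit cfg (parent opt)
    cfg–opt: parent, skip
visit ui (parent –)
  visit net (parent ui)
    visit cache (parent net)
      cache–net: parent, skip
      visit log (parent cache)
        visit sched (parent log)
          visit lexer (parent sched)
            lexer–sched: parent, skip
          sched–log: parent, skip
          visit codegen (parent sched)
            codegen–sched: parent, skip
            visit parser (parent codegen)
              parser–codegen: parent, skip
              parser–log: log visited and ≠ parent → cycle
Cycle: log – sched – codegen – parser – log.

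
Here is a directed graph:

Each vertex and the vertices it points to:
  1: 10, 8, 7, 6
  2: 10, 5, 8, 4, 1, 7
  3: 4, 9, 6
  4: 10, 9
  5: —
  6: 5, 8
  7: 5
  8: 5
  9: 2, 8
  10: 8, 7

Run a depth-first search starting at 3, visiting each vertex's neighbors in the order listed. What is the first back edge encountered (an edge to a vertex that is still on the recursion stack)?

DFS from 3 (visiting each vertex's neighbors in the order listed); mark gray on enter, black on exit:
3 gray
  4 gray
    10 gray
      8 gray
        5 gray
        5 black
      8 black
      7 gray
        7→5: 5 black — skip
      7 black
    10 black
    9 gray
      2 gray
        2→10: 10 black — skip
        2→5: 5 black — skip
        2→8: 8 black — skip
        2→4: 4 is gray → back edge
First back edge: 2 → 4.

2->4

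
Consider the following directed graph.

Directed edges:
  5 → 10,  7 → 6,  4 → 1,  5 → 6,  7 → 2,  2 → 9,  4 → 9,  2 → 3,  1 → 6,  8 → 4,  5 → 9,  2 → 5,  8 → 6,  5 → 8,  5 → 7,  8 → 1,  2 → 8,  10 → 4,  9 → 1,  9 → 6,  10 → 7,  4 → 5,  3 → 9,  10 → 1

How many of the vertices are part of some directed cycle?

6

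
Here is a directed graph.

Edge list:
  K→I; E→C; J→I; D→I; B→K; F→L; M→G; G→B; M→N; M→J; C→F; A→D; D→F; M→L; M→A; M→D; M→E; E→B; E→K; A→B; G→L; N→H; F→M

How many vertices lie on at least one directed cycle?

6

A vertex is on a directed cycle iff it belongs to a strongly connected component of size ≥ 2 (or has a self-loop).
The vertices on cycles are {A, C, D, E, F, M} — 6 in total.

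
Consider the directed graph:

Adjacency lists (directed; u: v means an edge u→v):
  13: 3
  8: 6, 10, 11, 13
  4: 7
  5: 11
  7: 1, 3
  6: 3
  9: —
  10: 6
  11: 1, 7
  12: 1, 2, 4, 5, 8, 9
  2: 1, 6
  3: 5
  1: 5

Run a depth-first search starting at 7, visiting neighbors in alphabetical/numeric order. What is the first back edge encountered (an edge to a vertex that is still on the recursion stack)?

11→1

DFS from 7 (visiting neighbors in alphabetical/numeric order); mark gray on enter, black on exit:
7 gray
  1 gray
    5 gray
      11 gray
        11→1: 1 is gray → back edge
First back edge: 11 → 1.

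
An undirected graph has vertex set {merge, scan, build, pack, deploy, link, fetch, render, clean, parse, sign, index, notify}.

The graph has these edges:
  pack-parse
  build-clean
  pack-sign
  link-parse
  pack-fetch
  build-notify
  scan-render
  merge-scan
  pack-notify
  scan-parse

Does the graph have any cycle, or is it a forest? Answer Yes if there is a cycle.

No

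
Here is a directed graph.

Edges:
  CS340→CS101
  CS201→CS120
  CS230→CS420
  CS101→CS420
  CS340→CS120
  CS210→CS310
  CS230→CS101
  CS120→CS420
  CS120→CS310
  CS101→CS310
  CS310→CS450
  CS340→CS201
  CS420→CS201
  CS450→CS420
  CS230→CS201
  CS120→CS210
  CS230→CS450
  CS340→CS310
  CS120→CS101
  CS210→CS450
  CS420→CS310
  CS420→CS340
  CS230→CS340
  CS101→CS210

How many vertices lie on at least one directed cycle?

A vertex is on a directed cycle iff it belongs to a strongly connected component of size ≥ 2 (or has a self-loop).
The vertices on cycles are {CS101, CS120, CS201, CS210, CS310, CS340, CS420, CS450} — 8 in total.

8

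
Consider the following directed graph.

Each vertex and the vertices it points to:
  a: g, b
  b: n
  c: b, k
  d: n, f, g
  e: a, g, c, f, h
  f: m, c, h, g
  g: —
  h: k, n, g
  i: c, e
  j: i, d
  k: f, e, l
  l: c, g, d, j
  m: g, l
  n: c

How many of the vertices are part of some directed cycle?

13

A vertex is on a directed cycle iff it belongs to a strongly connected component of size ≥ 2 (or has a self-loop).
The vertices on cycles are {a, b, c, d, e, f, h, i, j, k, l, m, n} — 13 in total.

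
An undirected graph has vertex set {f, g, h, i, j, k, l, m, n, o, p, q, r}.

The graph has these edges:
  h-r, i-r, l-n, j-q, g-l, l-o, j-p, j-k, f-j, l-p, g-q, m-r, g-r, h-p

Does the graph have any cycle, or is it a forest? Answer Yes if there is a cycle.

DFS, tracking each vertex's parent; an edge to a visited non-parent vertex closes a cycle.
Start from h:
visit h (parent –)
  visit p (parent h)
    p–h: parent, skip
    visit l (parent p)
      visit g (parent l)
        visit r (parent g)
          visit i (parent r)
            i–r: parent, skip
          visit m (parent r)
            m–r: parent, skip
          r–g: parent, skip
          r–h: h visited and ≠ parent → cycle
Cycle: h – p – l – g – r – h.

Yes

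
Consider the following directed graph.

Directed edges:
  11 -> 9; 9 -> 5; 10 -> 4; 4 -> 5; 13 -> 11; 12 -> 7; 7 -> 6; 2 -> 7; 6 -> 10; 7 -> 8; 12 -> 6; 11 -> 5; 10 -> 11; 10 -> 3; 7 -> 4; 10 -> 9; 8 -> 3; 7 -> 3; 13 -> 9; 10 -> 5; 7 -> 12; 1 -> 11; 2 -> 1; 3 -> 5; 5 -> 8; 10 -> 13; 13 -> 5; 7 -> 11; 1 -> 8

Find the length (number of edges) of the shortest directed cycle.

2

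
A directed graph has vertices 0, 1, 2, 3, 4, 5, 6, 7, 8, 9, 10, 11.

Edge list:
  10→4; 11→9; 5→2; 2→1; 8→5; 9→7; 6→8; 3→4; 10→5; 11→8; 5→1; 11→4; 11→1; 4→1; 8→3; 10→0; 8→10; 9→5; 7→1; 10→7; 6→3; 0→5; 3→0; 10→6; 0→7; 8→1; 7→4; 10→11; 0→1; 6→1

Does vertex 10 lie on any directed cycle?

Yes

10 is on a cycle iff 10 can reach itself via ≥1 edge.
10 → 11 → 8 → 10 — yes.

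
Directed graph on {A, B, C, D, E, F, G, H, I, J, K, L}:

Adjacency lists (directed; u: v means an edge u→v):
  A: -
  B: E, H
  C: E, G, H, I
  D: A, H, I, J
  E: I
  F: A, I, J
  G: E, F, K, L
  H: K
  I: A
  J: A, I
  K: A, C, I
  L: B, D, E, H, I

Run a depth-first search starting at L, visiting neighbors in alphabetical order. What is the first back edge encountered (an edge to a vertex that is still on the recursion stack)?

DFS from L (visiting neighbors in alphabetical order); mark gray on enter, black on exit:
L gray
  B gray
    E gray
      I gray
        A gray
        A black
      I black
    E black
    H gray
      K gray
        K→A: A black — skip
        C gray
          C→E: E black — skip
          G gray
            G→E: E black — skip
            F gray
              F→A: A black — skip
              F→I: I black — skip
              J gray
                J→A: A black — skip
                J→I: I black — skip
              J black
            F black
            G→K: K is gray → back edge
First back edge: G → K.

G->K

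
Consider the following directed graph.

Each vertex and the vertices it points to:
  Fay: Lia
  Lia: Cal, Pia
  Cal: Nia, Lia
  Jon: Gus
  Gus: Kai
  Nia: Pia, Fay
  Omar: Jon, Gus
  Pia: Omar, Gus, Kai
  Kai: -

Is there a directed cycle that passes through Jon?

No

Jon lies on a cycle iff there is a path from Jon back to itself.
Exploring from Jon, it never reaches itself; equivalently, its strongly connected component is a singleton.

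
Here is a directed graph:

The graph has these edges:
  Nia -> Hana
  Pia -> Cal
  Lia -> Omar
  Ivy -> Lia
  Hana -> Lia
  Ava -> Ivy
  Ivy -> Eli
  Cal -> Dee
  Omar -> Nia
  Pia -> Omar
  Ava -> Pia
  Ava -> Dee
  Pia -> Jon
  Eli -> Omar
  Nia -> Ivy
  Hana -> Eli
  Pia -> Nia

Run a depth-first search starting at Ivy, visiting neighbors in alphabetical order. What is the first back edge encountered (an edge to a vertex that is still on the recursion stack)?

Hana->Eli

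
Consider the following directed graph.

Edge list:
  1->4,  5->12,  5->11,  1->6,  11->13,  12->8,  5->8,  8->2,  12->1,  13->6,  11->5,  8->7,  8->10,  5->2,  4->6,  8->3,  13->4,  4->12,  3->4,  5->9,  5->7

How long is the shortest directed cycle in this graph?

For each vertex v, BFS finds the shortest path from v back to v.
The shortest such closed walk is 11 → 5 → 11, length 2.

2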